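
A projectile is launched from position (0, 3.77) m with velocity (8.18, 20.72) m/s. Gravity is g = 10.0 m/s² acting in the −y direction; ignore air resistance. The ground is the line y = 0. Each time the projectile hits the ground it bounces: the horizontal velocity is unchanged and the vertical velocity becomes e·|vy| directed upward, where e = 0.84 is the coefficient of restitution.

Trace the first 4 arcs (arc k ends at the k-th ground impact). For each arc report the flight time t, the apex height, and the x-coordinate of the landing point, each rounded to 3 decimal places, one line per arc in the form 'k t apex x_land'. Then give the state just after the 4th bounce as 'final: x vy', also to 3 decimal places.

Arc 1: start y=3.770, vy=20.720 → t=4.319, apex=25.236, x_land=35.326, impact vy=-22.466
  bounce: vy ← 0.84·22.466 = 18.871
Arc 2: start y=0.000, vy=18.871 → t=3.774, apex=17.806, x_land=66.200, impact vy=-18.871
  bounce: vy ← 0.84·18.871 = 15.852
Arc 3: start y=0.000, vy=15.852 → t=3.170, apex=12.564, x_land=92.134, impact vy=-15.852
  bounce: vy ← 0.84·15.852 = 13.316
Arc 4: start y=0.000, vy=13.316 → t=2.663, apex=8.865, x_land=113.918, impact vy=-13.316
  bounce: vy ← 0.84·13.316 = 11.185

1 4.319 25.236 35.326
2 3.774 17.806 66.200
3 3.170 12.564 92.134
4 2.663 8.865 113.918
final: 113.918 11.185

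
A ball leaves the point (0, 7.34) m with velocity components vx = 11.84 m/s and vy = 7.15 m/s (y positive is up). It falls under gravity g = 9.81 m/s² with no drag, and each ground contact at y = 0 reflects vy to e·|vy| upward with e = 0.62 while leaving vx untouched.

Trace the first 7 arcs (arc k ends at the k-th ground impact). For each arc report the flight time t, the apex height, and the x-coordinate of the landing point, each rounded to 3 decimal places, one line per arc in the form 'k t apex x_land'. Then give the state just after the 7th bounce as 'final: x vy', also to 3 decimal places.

Arc 1: start y=7.340, vy=7.150 → t=2.153, apex=9.946, x_land=25.489, impact vy=-13.969
  bounce: vy ← 0.62·13.969 = 8.661
Arc 2: start y=0.000, vy=8.661 → t=1.766, apex=3.823, x_land=46.395, impact vy=-8.661
  bounce: vy ← 0.62·8.661 = 5.370
Arc 3: start y=0.000, vy=5.370 → t=1.095, apex=1.470, x_land=59.357, impact vy=-5.370
  bounce: vy ← 0.62·5.370 = 3.329
Arc 4: start y=0.000, vy=3.329 → t=0.679, apex=0.565, x_land=67.393, impact vy=-3.329
  bounce: vy ← 0.62·3.329 = 2.064
Arc 5: start y=0.000, vy=2.064 → t=0.421, apex=0.217, x_land=72.376, impact vy=-2.064
  bounce: vy ← 0.62·2.064 = 1.280
Arc 6: start y=0.000, vy=1.280 → t=0.261, apex=0.083, x_land=75.465, impact vy=-1.280
  bounce: vy ← 0.62·1.280 = 0.793
Arc 7: start y=0.000, vy=0.793 → t=0.162, apex=0.032, x_land=77.380, impact vy=-0.793
  bounce: vy ← 0.62·0.793 = 0.492

1 2.153 9.946 25.489
2 1.766 3.823 46.395
3 1.095 1.470 59.357
4 0.679 0.565 67.393
5 0.421 0.217 72.376
6 0.261 0.083 75.465
7 0.162 0.032 77.380
final: 77.380 0.492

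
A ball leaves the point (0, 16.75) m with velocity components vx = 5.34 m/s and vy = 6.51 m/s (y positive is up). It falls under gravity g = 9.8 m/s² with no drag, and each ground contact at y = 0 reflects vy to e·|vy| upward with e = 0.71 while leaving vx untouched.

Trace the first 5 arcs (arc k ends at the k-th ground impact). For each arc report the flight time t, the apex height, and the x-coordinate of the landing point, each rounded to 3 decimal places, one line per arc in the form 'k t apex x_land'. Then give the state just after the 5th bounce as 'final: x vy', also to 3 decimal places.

1 2.629 18.912 14.038
2 2.790 9.534 28.935
3 1.981 4.806 39.512
4 1.406 2.423 47.022
5 0.998 1.221 52.354
final: 52.354 3.474

Arc 1: start y=16.750, vy=6.510 → t=2.629, apex=18.912, x_land=14.038, impact vy=-19.253
  bounce: vy ← 0.71·19.253 = 13.670
Arc 2: start y=0.000, vy=13.670 → t=2.790, apex=9.534, x_land=28.935, impact vy=-13.670
  bounce: vy ← 0.71·13.670 = 9.705
Arc 3: start y=0.000, vy=9.705 → t=1.981, apex=4.806, x_land=39.512, impact vy=-9.705
  bounce: vy ← 0.71·9.705 = 6.891
Arc 4: start y=0.000, vy=6.891 → t=1.406, apex=2.423, x_land=47.022, impact vy=-6.891
  bounce: vy ← 0.71·6.891 = 4.893
Arc 5: start y=0.000, vy=4.893 → t=0.998, apex=1.221, x_land=52.354, impact vy=-4.893
  bounce: vy ← 0.71·4.893 = 3.474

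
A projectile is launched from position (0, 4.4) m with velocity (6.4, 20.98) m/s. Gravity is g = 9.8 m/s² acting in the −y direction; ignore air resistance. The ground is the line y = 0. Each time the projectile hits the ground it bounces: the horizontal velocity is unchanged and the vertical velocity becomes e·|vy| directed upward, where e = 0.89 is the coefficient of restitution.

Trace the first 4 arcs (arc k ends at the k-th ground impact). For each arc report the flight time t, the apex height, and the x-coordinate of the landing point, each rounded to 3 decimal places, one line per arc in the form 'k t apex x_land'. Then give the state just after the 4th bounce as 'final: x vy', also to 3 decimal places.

Arc 1: start y=4.400, vy=20.980 → t=4.482, apex=26.857, x_land=28.685, impact vy=-22.943
  bounce: vy ← 0.89·22.943 = 20.420
Arc 2: start y=0.000, vy=20.420 → t=4.167, apex=21.274, x_land=55.355, impact vy=-20.420
  bounce: vy ← 0.89·20.420 = 18.173
Arc 3: start y=0.000, vy=18.173 → t=3.709, apex=16.851, x_land=79.092, impact vy=-18.173
  bounce: vy ← 0.89·18.173 = 16.174
Arc 4: start y=0.000, vy=16.174 → t=3.301, apex=13.348, x_land=100.218, impact vy=-16.174
  bounce: vy ← 0.89·16.174 = 14.395

1 4.482 26.857 28.685
2 4.167 21.274 55.355
3 3.709 16.851 79.092
4 3.301 13.348 100.218
final: 100.218 14.395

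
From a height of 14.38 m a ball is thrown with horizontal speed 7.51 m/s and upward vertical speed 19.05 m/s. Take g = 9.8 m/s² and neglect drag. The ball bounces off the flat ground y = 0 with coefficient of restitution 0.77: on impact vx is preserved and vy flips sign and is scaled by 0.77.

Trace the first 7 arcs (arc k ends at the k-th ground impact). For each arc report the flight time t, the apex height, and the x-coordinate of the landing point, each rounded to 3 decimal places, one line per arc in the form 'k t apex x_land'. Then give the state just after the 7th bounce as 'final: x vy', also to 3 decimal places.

Arc 1: start y=14.380, vy=19.050 → t=4.535, apex=32.895, x_land=34.057, impact vy=-25.392
  bounce: vy ← 0.77·25.392 = 19.552
Arc 2: start y=0.000, vy=19.552 → t=3.990, apex=19.504, x_land=64.023, impact vy=-19.552
  bounce: vy ← 0.77·19.552 = 15.055
Arc 3: start y=0.000, vy=15.055 → t=3.072, apex=11.564, x_land=87.097, impact vy=-15.055
  bounce: vy ← 0.77·15.055 = 11.592
Arc 4: start y=0.000, vy=11.592 → t=2.366, apex=6.856, x_land=104.864, impact vy=-11.592
  bounce: vy ← 0.77·11.592 = 8.926
Arc 5: start y=0.000, vy=8.926 → t=1.822, apex=4.065, x_land=118.544, impact vy=-8.926
  bounce: vy ← 0.77·8.926 = 6.873
Arc 6: start y=0.000, vy=6.873 → t=1.403, apex=2.410, x_land=129.078, impact vy=-6.873
  bounce: vy ← 0.77·6.873 = 5.292
Arc 7: start y=0.000, vy=5.292 → t=1.080, apex=1.429, x_land=137.190, impact vy=-5.292
  bounce: vy ← 0.77·5.292 = 4.075

1 4.535 32.895 34.057
2 3.990 19.504 64.023
3 3.072 11.564 87.097
4 2.366 6.856 104.864
5 1.822 4.065 118.544
6 1.403 2.410 129.078
7 1.080 1.429 137.190
final: 137.190 4.075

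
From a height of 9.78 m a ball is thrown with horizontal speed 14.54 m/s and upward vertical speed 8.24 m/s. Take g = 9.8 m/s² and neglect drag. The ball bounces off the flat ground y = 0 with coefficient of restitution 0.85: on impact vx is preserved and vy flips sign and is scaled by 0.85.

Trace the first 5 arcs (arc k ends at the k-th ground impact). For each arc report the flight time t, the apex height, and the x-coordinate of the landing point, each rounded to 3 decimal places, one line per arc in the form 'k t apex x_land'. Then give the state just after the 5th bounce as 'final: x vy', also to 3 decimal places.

1 2.485 13.244 36.130
2 2.795 9.569 76.767
3 2.376 6.914 111.309
4 2.019 4.995 140.670
5 1.716 3.609 165.627
final: 165.627 7.149

Arc 1: start y=9.780, vy=8.240 → t=2.485, apex=13.244, x_land=36.130, impact vy=-16.112
  bounce: vy ← 0.85·16.112 = 13.695
Arc 2: start y=0.000, vy=13.695 → t=2.795, apex=9.569, x_land=76.767, impact vy=-13.695
  bounce: vy ← 0.85·13.695 = 11.641
Arc 3: start y=0.000, vy=11.641 → t=2.376, apex=6.914, x_land=111.309, impact vy=-11.641
  bounce: vy ← 0.85·11.641 = 9.895
Arc 4: start y=0.000, vy=9.895 → t=2.019, apex=4.995, x_land=140.670, impact vy=-9.895
  bounce: vy ← 0.85·9.895 = 8.410
Arc 5: start y=0.000, vy=8.410 → t=1.716, apex=3.609, x_land=165.627, impact vy=-8.410
  bounce: vy ← 0.85·8.410 = 7.149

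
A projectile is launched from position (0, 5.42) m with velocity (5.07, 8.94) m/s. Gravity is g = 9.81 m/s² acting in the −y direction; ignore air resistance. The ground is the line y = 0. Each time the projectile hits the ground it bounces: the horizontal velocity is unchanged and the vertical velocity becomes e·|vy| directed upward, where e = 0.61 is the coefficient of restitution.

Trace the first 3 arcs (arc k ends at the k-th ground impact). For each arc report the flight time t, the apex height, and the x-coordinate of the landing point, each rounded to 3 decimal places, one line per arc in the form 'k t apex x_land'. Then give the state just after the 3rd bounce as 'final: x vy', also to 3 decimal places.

1 2.303 9.494 11.674
2 1.697 3.533 20.279
3 1.035 1.314 25.528
final: 25.528 3.098

Arc 1: start y=5.420, vy=8.940 → t=2.303, apex=9.494, x_land=11.674, impact vy=-13.648
  bounce: vy ← 0.61·13.648 = 8.325
Arc 2: start y=0.000, vy=8.325 → t=1.697, apex=3.533, x_land=20.279, impact vy=-8.325
  bounce: vy ← 0.61·8.325 = 5.078
Arc 3: start y=0.000, vy=5.078 → t=1.035, apex=1.314, x_land=25.528, impact vy=-5.078
  bounce: vy ← 0.61·5.078 = 3.098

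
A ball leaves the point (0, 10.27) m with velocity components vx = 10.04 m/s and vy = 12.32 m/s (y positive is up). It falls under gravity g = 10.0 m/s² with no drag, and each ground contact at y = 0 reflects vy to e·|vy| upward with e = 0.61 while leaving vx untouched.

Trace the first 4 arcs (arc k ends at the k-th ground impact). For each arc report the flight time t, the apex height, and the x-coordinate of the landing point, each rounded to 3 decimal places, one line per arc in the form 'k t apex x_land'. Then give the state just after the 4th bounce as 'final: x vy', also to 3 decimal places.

1 3.122 17.859 31.344
2 2.306 6.645 54.493
3 1.406 2.473 68.615
4 0.858 0.920 77.228
final: 77.228 2.617

Arc 1: start y=10.270, vy=12.320 → t=3.122, apex=17.859, x_land=31.344, impact vy=-18.899
  bounce: vy ← 0.61·18.899 = 11.529
Arc 2: start y=0.000, vy=11.529 → t=2.306, apex=6.645, x_land=54.493, impact vy=-11.529
  bounce: vy ← 0.61·11.529 = 7.032
Arc 3: start y=0.000, vy=7.032 → t=1.406, apex=2.473, x_land=68.615, impact vy=-7.032
  bounce: vy ← 0.61·7.032 = 4.290
Arc 4: start y=0.000, vy=4.290 → t=0.858, apex=0.920, x_land=77.228, impact vy=-4.290
  bounce: vy ← 0.61·4.290 = 2.617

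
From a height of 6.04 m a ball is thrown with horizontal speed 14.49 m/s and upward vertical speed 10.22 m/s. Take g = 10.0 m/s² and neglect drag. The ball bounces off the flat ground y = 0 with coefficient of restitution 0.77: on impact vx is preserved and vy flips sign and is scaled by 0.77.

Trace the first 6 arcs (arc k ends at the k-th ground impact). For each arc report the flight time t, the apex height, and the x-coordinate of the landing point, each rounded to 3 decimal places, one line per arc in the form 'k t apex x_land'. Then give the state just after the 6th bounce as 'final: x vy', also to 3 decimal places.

Arc 1: start y=6.040, vy=10.220 → t=2.523, apex=11.262, x_land=36.556, impact vy=-15.008
  bounce: vy ← 0.77·15.008 = 11.556
Arc 2: start y=0.000, vy=11.556 → t=2.311, apex=6.677, x_land=70.046, impact vy=-11.556
  bounce: vy ← 0.77·11.556 = 8.898
Arc 3: start y=0.000, vy=8.898 → t=1.780, apex=3.959, x_land=95.834, impact vy=-8.898
  bounce: vy ← 0.77·8.898 = 6.852
Arc 4: start y=0.000, vy=6.852 → t=1.370, apex=2.347, x_land=115.690, impact vy=-6.852
  bounce: vy ← 0.77·6.852 = 5.276
Arc 5: start y=0.000, vy=5.276 → t=1.055, apex=1.392, x_land=130.980, impact vy=-5.276
  bounce: vy ← 0.77·5.276 = 4.062
Arc 6: start y=0.000, vy=4.062 → t=0.812, apex=0.825, x_land=142.753, impact vy=-4.062
  bounce: vy ← 0.77·4.062 = 3.128

1 2.523 11.262 36.556
2 2.311 6.677 70.046
3 1.780 3.959 95.834
4 1.370 2.347 115.690
5 1.055 1.392 130.980
6 0.812 0.825 142.753
final: 142.753 3.128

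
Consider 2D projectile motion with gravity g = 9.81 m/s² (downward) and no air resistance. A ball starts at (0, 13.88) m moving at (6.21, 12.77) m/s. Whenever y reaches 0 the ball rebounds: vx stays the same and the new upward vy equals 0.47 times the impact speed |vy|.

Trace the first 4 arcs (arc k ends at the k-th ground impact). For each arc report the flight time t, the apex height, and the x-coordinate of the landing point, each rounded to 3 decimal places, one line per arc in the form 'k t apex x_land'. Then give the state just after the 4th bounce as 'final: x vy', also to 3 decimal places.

Arc 1: start y=13.880, vy=12.770 → t=3.429, apex=22.192, x_land=21.293, impact vy=-20.866
  bounce: vy ← 0.47·20.866 = 9.807
Arc 2: start y=0.000, vy=9.807 → t=1.999, apex=4.902, x_land=33.709, impact vy=-9.807
  bounce: vy ← 0.47·9.807 = 4.609
Arc 3: start y=0.000, vy=4.609 → t=0.940, apex=1.083, x_land=39.545, impact vy=-4.609
  bounce: vy ← 0.47·4.609 = 2.166
Arc 4: start y=0.000, vy=2.166 → t=0.442, apex=0.239, x_land=42.287, impact vy=-2.166
  bounce: vy ← 0.47·2.166 = 1.018

1 3.429 22.192 21.293
2 1.999 4.902 33.709
3 0.940 1.083 39.545
4 0.442 0.239 42.287
final: 42.287 1.018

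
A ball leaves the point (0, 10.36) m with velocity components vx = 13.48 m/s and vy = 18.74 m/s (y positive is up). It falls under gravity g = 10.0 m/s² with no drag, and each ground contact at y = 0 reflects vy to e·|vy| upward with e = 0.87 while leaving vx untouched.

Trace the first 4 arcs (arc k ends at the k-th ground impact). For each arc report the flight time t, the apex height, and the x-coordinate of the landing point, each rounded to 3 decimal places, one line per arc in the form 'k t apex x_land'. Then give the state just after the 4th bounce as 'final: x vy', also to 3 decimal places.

Arc 1: start y=10.360, vy=18.740 → t=4.237, apex=27.919, x_land=57.115, impact vy=-23.630
  bounce: vy ← 0.87·23.630 = 20.558
Arc 2: start y=0.000, vy=20.558 → t=4.112, apex=21.132, x_land=112.540, impact vy=-20.558
  bounce: vy ← 0.87·20.558 = 17.886
Arc 3: start y=0.000, vy=17.886 → t=3.577, apex=15.995, x_land=160.760, impact vy=-17.886
  bounce: vy ← 0.87·17.886 = 15.561
Arc 4: start y=0.000, vy=15.561 → t=3.112, apex=12.107, x_land=202.711, impact vy=-15.561
  bounce: vy ← 0.87·15.561 = 13.538

1 4.237 27.919 57.115
2 4.112 21.132 112.540
3 3.577 15.995 160.760
4 3.112 12.107 202.711
final: 202.711 13.538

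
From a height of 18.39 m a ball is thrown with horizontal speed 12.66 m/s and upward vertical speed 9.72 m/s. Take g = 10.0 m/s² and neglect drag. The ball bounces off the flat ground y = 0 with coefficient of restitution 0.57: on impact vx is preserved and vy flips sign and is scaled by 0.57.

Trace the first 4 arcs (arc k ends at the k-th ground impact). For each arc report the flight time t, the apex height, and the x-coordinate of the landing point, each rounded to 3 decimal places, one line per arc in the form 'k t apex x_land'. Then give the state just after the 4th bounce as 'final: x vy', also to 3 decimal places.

Arc 1: start y=18.390, vy=9.720 → t=3.122, apex=23.114, x_land=39.525, impact vy=-21.501
  bounce: vy ← 0.57·21.501 = 12.255
Arc 2: start y=0.000, vy=12.255 → t=2.451, apex=7.510, x_land=70.556, impact vy=-12.255
  bounce: vy ← 0.57·12.255 = 6.986
Arc 3: start y=0.000, vy=6.986 → t=1.397, apex=2.440, x_land=88.243, impact vy=-6.986
  bounce: vy ← 0.57·6.986 = 3.982
Arc 4: start y=0.000, vy=3.982 → t=0.796, apex=0.793, x_land=98.325, impact vy=-3.982
  bounce: vy ← 0.57·3.982 = 2.270

1 3.122 23.114 39.525
2 2.451 7.510 70.556
3 1.397 2.440 88.243
4 0.796 0.793 98.325
final: 98.325 2.270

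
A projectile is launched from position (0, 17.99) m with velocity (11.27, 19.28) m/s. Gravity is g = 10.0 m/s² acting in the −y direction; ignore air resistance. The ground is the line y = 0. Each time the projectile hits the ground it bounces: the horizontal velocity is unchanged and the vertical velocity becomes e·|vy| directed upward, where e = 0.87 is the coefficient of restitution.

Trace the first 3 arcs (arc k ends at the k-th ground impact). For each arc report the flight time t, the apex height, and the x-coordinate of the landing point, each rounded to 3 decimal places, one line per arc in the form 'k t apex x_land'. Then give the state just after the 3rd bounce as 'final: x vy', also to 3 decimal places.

1 4.633 36.576 52.210
2 4.706 27.684 105.248
3 4.094 20.954 151.391
final: 151.391 17.810

Arc 1: start y=17.990, vy=19.280 → t=4.633, apex=36.576, x_land=52.210, impact vy=-27.047
  bounce: vy ← 0.87·27.047 = 23.531
Arc 2: start y=0.000, vy=23.531 → t=4.706, apex=27.684, x_land=105.248, impact vy=-23.531
  bounce: vy ← 0.87·23.531 = 20.472
Arc 3: start y=0.000, vy=20.472 → t=4.094, apex=20.954, x_land=151.391, impact vy=-20.472
  bounce: vy ← 0.87·20.472 = 17.810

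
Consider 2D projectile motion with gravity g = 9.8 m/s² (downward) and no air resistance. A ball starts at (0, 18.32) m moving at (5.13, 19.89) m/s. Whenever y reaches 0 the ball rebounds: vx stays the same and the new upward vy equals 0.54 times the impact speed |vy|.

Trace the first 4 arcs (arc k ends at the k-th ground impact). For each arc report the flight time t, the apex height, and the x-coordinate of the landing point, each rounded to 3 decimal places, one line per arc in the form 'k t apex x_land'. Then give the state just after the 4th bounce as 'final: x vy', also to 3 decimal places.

Arc 1: start y=18.320, vy=19.890 → t=4.833, apex=38.504, x_land=24.792, impact vy=-27.472
  bounce: vy ← 0.54·27.472 = 14.835
Arc 2: start y=0.000, vy=14.835 → t=3.027, apex=11.228, x_land=40.323, impact vy=-14.835
  bounce: vy ← 0.54·14.835 = 8.011
Arc 3: start y=0.000, vy=8.011 → t=1.635, apex=3.274, x_land=48.710, impact vy=-8.011
  bounce: vy ← 0.54·8.011 = 4.326
Arc 4: start y=0.000, vy=4.326 → t=0.883, apex=0.955, x_land=53.239, impact vy=-4.326
  bounce: vy ← 0.54·4.326 = 2.336

1 4.833 38.504 24.792
2 3.027 11.228 40.323
3 1.635 3.274 48.710
4 0.883 0.955 53.239
final: 53.239 2.336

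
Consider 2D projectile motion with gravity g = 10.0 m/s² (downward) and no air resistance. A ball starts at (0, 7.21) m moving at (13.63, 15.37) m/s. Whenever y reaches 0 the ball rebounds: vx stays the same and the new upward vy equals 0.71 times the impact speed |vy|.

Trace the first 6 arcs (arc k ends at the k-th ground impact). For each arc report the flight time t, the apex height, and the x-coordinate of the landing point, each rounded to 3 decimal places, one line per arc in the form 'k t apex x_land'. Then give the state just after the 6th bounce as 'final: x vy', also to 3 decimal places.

1 3.487 19.022 47.534
2 2.770 9.589 85.285
3 1.966 4.834 112.088
4 1.396 2.437 131.118
5 0.991 1.228 144.630
6 0.704 0.619 154.223
final: 154.223 2.499

Arc 1: start y=7.210, vy=15.370 → t=3.487, apex=19.022, x_land=47.534, impact vy=-19.505
  bounce: vy ← 0.71·19.505 = 13.848
Arc 2: start y=0.000, vy=13.848 → t=2.770, apex=9.589, x_land=85.285, impact vy=-13.848
  bounce: vy ← 0.71·13.848 = 9.832
Arc 3: start y=0.000, vy=9.832 → t=1.966, apex=4.834, x_land=112.088, impact vy=-9.832
  bounce: vy ← 0.71·9.832 = 6.981
Arc 4: start y=0.000, vy=6.981 → t=1.396, apex=2.437, x_land=131.118, impact vy=-6.981
  bounce: vy ← 0.71·6.981 = 4.956
Arc 5: start y=0.000, vy=4.956 → t=0.991, apex=1.228, x_land=144.630, impact vy=-4.956
  bounce: vy ← 0.71·4.956 = 3.519
Arc 6: start y=0.000, vy=3.519 → t=0.704, apex=0.619, x_land=154.223, impact vy=-3.519
  bounce: vy ← 0.71·3.519 = 2.499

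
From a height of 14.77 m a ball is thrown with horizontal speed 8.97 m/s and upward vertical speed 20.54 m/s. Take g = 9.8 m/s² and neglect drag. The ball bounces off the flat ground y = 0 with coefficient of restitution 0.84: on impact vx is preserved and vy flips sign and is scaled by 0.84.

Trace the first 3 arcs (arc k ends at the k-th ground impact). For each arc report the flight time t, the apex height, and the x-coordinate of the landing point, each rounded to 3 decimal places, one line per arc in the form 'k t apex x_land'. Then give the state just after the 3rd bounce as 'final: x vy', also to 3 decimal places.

1 4.818 36.295 43.213
2 4.572 25.610 84.227
3 3.841 18.070 118.678
final: 118.678 15.808

Arc 1: start y=14.770, vy=20.540 → t=4.818, apex=36.295, x_land=43.213, impact vy=-26.672
  bounce: vy ← 0.84·26.672 = 22.404
Arc 2: start y=0.000, vy=22.404 → t=4.572, apex=25.610, x_land=84.227, impact vy=-22.404
  bounce: vy ← 0.84·22.404 = 18.820
Arc 3: start y=0.000, vy=18.820 → t=3.841, apex=18.070, x_land=118.678, impact vy=-18.820
  bounce: vy ← 0.84·18.820 = 15.808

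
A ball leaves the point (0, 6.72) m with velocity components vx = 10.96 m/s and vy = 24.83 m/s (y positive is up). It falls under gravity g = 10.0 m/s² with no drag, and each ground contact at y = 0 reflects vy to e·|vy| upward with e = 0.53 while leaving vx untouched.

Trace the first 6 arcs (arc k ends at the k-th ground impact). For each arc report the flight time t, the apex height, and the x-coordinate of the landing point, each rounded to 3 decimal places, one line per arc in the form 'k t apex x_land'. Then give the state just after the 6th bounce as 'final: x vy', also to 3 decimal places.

1 5.223 37.546 57.247
2 2.905 10.547 89.083
3 1.540 2.963 105.956
4 0.816 0.832 114.899
5 0.432 0.234 119.639
6 0.229 0.066 122.151
final: 122.151 0.607

Arc 1: start y=6.720, vy=24.830 → t=5.223, apex=37.546, x_land=57.247, impact vy=-27.403
  bounce: vy ← 0.53·27.403 = 14.524
Arc 2: start y=0.000, vy=14.524 → t=2.905, apex=10.547, x_land=89.083, impact vy=-14.524
  bounce: vy ← 0.53·14.524 = 7.698
Arc 3: start y=0.000, vy=7.698 → t=1.540, apex=2.963, x_land=105.956, impact vy=-7.698
  bounce: vy ← 0.53·7.698 = 4.080
Arc 4: start y=0.000, vy=4.080 → t=0.816, apex=0.832, x_land=114.899, impact vy=-4.080
  bounce: vy ← 0.53·4.080 = 2.162
Arc 5: start y=0.000, vy=2.162 → t=0.432, apex=0.234, x_land=119.639, impact vy=-2.162
  bounce: vy ← 0.53·2.162 = 1.146
Arc 6: start y=0.000, vy=1.146 → t=0.229, apex=0.066, x_land=122.151, impact vy=-1.146
  bounce: vy ← 0.53·1.146 = 0.607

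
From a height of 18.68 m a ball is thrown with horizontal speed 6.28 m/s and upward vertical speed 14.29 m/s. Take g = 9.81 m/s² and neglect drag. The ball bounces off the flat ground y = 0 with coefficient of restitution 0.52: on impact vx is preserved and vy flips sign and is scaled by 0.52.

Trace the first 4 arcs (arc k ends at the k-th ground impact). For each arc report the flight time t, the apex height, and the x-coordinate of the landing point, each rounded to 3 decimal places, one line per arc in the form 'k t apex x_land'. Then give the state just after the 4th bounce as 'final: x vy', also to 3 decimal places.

1 3.892 29.088 24.441
2 2.533 7.865 40.346
3 1.317 2.127 48.616
4 0.685 0.575 52.917
final: 52.917 1.747

Arc 1: start y=18.680, vy=14.290 → t=3.892, apex=29.088, x_land=24.441, impact vy=-23.889
  bounce: vy ← 0.52·23.889 = 12.423
Arc 2: start y=0.000, vy=12.423 → t=2.533, apex=7.865, x_land=40.346, impact vy=-12.423
  bounce: vy ← 0.52·12.423 = 6.460
Arc 3: start y=0.000, vy=6.460 → t=1.317, apex=2.127, x_land=48.616, impact vy=-6.460
  bounce: vy ← 0.52·6.460 = 3.359
Arc 4: start y=0.000, vy=3.359 → t=0.685, apex=0.575, x_land=52.917, impact vy=-3.359
  bounce: vy ← 0.52·3.359 = 1.747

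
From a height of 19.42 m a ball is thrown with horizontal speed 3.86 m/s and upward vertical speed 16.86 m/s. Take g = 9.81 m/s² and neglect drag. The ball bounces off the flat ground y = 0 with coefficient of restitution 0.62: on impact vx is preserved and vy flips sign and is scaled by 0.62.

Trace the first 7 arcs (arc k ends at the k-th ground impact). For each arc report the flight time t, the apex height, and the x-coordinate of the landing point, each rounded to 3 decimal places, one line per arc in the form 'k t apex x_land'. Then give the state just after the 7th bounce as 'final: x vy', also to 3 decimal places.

Arc 1: start y=19.420, vy=16.860 → t=4.348, apex=33.908, x_land=16.783, impact vy=-25.793
  bounce: vy ← 0.62·25.793 = 15.992
Arc 2: start y=0.000, vy=15.992 → t=3.260, apex=13.034, x_land=29.368, impact vy=-15.992
  bounce: vy ← 0.62·15.992 = 9.915
Arc 3: start y=0.000, vy=9.915 → t=2.021, apex=5.010, x_land=37.170, impact vy=-9.915
  bounce: vy ← 0.62·9.915 = 6.147
Arc 4: start y=0.000, vy=6.147 → t=1.253, apex=1.926, x_land=42.008, impact vy=-6.147
  bounce: vy ← 0.62·6.147 = 3.811
Arc 5: start y=0.000, vy=3.811 → t=0.777, apex=0.740, x_land=45.007, impact vy=-3.811
  bounce: vy ← 0.62·3.811 = 2.363
Arc 6: start y=0.000, vy=2.363 → t=0.482, apex=0.285, x_land=46.867, impact vy=-2.363
  bounce: vy ← 0.62·2.363 = 1.465
Arc 7: start y=0.000, vy=1.465 → t=0.299, apex=0.109, x_land=48.019, impact vy=-1.465
  bounce: vy ← 0.62·1.465 = 0.908

1 4.348 33.908 16.783
2 3.260 13.034 29.368
3 2.021 5.010 37.170
4 1.253 1.926 42.008
5 0.777 0.740 45.007
6 0.482 0.285 46.867
7 0.299 0.109 48.019
final: 48.019 0.908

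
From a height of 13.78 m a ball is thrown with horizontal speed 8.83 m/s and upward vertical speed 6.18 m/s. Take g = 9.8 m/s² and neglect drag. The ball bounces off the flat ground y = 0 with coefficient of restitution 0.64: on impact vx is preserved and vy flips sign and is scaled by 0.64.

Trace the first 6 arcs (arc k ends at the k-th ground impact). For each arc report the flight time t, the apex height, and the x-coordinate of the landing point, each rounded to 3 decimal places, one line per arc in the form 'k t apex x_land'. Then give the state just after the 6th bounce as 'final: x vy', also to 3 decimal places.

1 2.422 15.729 21.388
2 2.293 6.442 41.638
3 1.468 2.639 54.598
4 0.939 1.081 62.892
5 0.601 0.443 68.200
6 0.385 0.181 71.598
final: 71.598 1.207

Arc 1: start y=13.780, vy=6.180 → t=2.422, apex=15.729, x_land=21.388, impact vy=-17.558
  bounce: vy ← 0.64·17.558 = 11.237
Arc 2: start y=0.000, vy=11.237 → t=2.293, apex=6.442, x_land=41.638, impact vy=-11.237
  bounce: vy ← 0.64·11.237 = 7.192
Arc 3: start y=0.000, vy=7.192 → t=1.468, apex=2.639, x_land=54.598, impact vy=-7.192
  bounce: vy ← 0.64·7.192 = 4.603
Arc 4: start y=0.000, vy=4.603 → t=0.939, apex=1.081, x_land=62.892, impact vy=-4.603
  bounce: vy ← 0.64·4.603 = 2.946
Arc 5: start y=0.000, vy=2.946 → t=0.601, apex=0.443, x_land=68.200, impact vy=-2.946
  bounce: vy ← 0.64·2.946 = 1.885
Arc 6: start y=0.000, vy=1.885 → t=0.385, apex=0.181, x_land=71.598, impact vy=-1.885
  bounce: vy ← 0.64·1.885 = 1.207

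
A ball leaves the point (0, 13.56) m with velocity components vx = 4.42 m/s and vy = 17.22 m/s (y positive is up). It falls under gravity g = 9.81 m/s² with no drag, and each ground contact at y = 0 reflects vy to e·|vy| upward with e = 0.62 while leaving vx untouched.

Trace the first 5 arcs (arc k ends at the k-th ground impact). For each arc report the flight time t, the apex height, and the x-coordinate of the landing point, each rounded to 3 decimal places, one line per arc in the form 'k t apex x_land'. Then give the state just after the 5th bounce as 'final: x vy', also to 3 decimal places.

Arc 1: start y=13.560, vy=17.220 → t=4.173, apex=28.674, x_land=18.445, impact vy=-23.719
  bounce: vy ← 0.62·23.719 = 14.706
Arc 2: start y=0.000, vy=14.706 → t=2.998, apex=11.022, x_land=31.697, impact vy=-14.706
  bounce: vy ← 0.62·14.706 = 9.117
Arc 3: start y=0.000, vy=9.117 → t=1.859, apex=4.237, x_land=39.913, impact vy=-9.117
  bounce: vy ← 0.62·9.117 = 5.653
Arc 4: start y=0.000, vy=5.653 → t=1.152, apex=1.629, x_land=45.007, impact vy=-5.653
  bounce: vy ← 0.62·5.653 = 3.505
Arc 5: start y=0.000, vy=3.505 → t=0.715, apex=0.626, x_land=48.165, impact vy=-3.505
  bounce: vy ← 0.62·3.505 = 2.173

1 4.173 28.674 18.445
2 2.998 11.022 31.697
3 1.859 4.237 39.913
4 1.152 1.629 45.007
5 0.715 0.626 48.165
final: 48.165 2.173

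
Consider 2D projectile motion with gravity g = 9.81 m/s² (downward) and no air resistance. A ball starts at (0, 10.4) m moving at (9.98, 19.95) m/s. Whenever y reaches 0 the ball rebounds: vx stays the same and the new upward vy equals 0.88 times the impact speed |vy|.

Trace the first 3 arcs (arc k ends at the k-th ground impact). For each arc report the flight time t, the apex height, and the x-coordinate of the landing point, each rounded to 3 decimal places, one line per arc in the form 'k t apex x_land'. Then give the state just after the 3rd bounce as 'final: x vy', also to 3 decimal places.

Arc 1: start y=10.400, vy=19.950 → t=4.535, apex=30.686, x_land=45.258, impact vy=-24.537
  bounce: vy ← 0.88·24.537 = 21.592
Arc 2: start y=0.000, vy=21.592 → t=4.402, apex=23.763, x_land=89.191, impact vy=-21.592
  bounce: vy ← 0.88·21.592 = 19.001
Arc 3: start y=0.000, vy=19.001 → t=3.874, apex=18.402, x_land=127.852, impact vy=-19.001
  bounce: vy ← 0.88·19.001 = 16.721

1 4.535 30.686 45.258
2 4.402 23.763 89.191
3 3.874 18.402 127.852
final: 127.852 16.721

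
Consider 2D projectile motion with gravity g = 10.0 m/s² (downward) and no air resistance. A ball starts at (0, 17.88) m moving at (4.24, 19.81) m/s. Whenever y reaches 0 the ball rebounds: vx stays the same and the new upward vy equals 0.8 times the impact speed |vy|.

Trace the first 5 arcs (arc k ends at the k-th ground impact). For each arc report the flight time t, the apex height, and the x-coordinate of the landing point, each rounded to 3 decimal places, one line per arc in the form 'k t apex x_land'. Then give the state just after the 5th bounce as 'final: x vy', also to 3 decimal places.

1 4.720 37.502 20.011
2 4.382 24.001 38.591
3 3.506 15.361 53.454
4 2.804 9.831 65.345
5 2.244 6.292 74.857
final: 74.857 8.974

Arc 1: start y=17.880, vy=19.810 → t=4.720, apex=37.502, x_land=20.011, impact vy=-27.387
  bounce: vy ← 0.8·27.387 = 21.909
Arc 2: start y=0.000, vy=21.909 → t=4.382, apex=24.001, x_land=38.591, impact vy=-21.909
  bounce: vy ← 0.8·21.909 = 17.528
Arc 3: start y=0.000, vy=17.528 → t=3.506, apex=15.361, x_land=53.454, impact vy=-17.528
  bounce: vy ← 0.8·17.528 = 14.022
Arc 4: start y=0.000, vy=14.022 → t=2.804, apex=9.831, x_land=65.345, impact vy=-14.022
  bounce: vy ← 0.8·14.022 = 11.218
Arc 5: start y=0.000, vy=11.218 → t=2.244, apex=6.292, x_land=74.857, impact vy=-11.218
  bounce: vy ← 0.8·11.218 = 8.974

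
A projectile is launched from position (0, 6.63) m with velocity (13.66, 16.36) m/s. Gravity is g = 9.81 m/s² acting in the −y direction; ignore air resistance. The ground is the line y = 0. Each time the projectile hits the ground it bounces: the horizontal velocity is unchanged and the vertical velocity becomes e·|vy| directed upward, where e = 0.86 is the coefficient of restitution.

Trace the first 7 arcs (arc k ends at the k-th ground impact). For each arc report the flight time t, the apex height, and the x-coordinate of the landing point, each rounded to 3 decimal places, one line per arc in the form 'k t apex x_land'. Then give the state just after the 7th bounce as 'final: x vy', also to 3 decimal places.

1 3.701 20.272 50.551
2 3.497 14.993 98.315
3 3.007 11.089 139.392
4 2.586 8.201 174.719
5 2.224 6.066 205.100
6 1.913 4.486 231.227
7 1.645 3.318 253.697
final: 253.697 6.939

Arc 1: start y=6.630, vy=16.360 → t=3.701, apex=20.272, x_land=50.551, impact vy=-19.943
  bounce: vy ← 0.86·19.943 = 17.151
Arc 2: start y=0.000, vy=17.151 → t=3.497, apex=14.993, x_land=98.315, impact vy=-17.151
  bounce: vy ← 0.86·17.151 = 14.750
Arc 3: start y=0.000, vy=14.750 → t=3.007, apex=11.089, x_land=139.392, impact vy=-14.750
  bounce: vy ← 0.86·14.750 = 12.685
Arc 4: start y=0.000, vy=12.685 → t=2.586, apex=8.201, x_land=174.719, impact vy=-12.685
  bounce: vy ← 0.86·12.685 = 10.909
Arc 5: start y=0.000, vy=10.909 → t=2.224, apex=6.066, x_land=205.100, impact vy=-10.909
  bounce: vy ← 0.86·10.909 = 9.382
Arc 6: start y=0.000, vy=9.382 → t=1.913, apex=4.486, x_land=231.227, impact vy=-9.382
  bounce: vy ← 0.86·9.382 = 8.068
Arc 7: start y=0.000, vy=8.068 → t=1.645, apex=3.318, x_land=253.697, impact vy=-8.068
  bounce: vy ← 0.86·8.068 = 6.939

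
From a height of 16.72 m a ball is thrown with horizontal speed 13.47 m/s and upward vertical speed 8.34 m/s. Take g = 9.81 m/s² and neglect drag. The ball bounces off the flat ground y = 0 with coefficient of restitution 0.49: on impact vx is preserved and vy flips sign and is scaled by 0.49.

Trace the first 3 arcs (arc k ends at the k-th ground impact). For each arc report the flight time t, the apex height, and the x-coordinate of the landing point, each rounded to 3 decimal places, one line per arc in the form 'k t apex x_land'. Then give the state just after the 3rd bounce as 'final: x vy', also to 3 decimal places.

Arc 1: start y=16.720, vy=8.340 → t=2.883, apex=20.265, x_land=38.831, impact vy=-19.940
  bounce: vy ← 0.49·19.940 = 9.771
Arc 2: start y=0.000, vy=9.771 → t=1.992, apex=4.866, x_land=65.663, impact vy=-9.771
  bounce: vy ← 0.49·9.771 = 4.788
Arc 3: start y=0.000, vy=4.788 → t=0.976, apex=1.168, x_land=78.810, impact vy=-4.788
  bounce: vy ← 0.49·4.788 = 2.346

1 2.883 20.265 38.831
2 1.992 4.866 65.663
3 0.976 1.168 78.810
final: 78.810 2.346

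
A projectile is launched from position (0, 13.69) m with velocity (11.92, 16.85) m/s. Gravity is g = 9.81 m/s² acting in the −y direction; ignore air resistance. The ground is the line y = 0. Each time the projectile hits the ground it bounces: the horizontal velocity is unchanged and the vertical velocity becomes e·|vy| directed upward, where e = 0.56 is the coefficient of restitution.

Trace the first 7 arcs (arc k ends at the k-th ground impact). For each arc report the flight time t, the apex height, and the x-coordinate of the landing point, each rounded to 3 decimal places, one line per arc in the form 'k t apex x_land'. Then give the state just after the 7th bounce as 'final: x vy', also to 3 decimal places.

Arc 1: start y=13.690, vy=16.850 → t=4.114, apex=28.161, x_land=49.036, impact vy=-23.506
  bounce: vy ← 0.56·23.506 = 13.163
Arc 2: start y=0.000, vy=13.163 → t=2.684, apex=8.831, x_land=81.025, impact vy=-13.163
  bounce: vy ← 0.56·13.163 = 7.371
Arc 3: start y=0.000, vy=7.371 → t=1.503, apex=2.769, x_land=98.938, impact vy=-7.371
  bounce: vy ← 0.56·7.371 = 4.128
Arc 4: start y=0.000, vy=4.128 → t=0.842, apex=0.869, x_land=108.970, impact vy=-4.128
  bounce: vy ← 0.56·4.128 = 2.312
Arc 5: start y=0.000, vy=2.312 → t=0.471, apex=0.272, x_land=114.588, impact vy=-2.312
  bounce: vy ← 0.56·2.312 = 1.295
Arc 6: start y=0.000, vy=1.295 → t=0.264, apex=0.085, x_land=117.734, impact vy=-1.295
  bounce: vy ← 0.56·1.295 = 0.725
Arc 7: start y=0.000, vy=0.725 → t=0.148, apex=0.027, x_land=119.496, impact vy=-0.725
  bounce: vy ← 0.56·0.725 = 0.406

1 4.114 28.161 49.036
2 2.684 8.831 81.025
3 1.503 2.769 98.938
4 0.842 0.869 108.970
5 0.471 0.272 114.588
6 0.264 0.085 117.734
7 0.148 0.027 119.496
final: 119.496 0.406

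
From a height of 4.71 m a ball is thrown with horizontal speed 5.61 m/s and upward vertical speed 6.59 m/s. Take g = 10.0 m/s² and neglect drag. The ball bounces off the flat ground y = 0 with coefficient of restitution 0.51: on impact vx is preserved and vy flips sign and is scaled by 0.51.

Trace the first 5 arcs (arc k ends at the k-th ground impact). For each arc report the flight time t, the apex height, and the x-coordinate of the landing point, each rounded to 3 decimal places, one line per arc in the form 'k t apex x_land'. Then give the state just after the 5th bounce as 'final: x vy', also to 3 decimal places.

Arc 1: start y=4.710, vy=6.590 → t=1.832, apex=6.881, x_land=10.278, impact vy=-11.732
  bounce: vy ← 0.51·11.732 = 5.983
Arc 2: start y=0.000, vy=5.983 → t=1.197, apex=1.790, x_land=16.991, impact vy=-5.983
  bounce: vy ← 0.51·5.983 = 3.051
Arc 3: start y=0.000, vy=3.051 → t=0.610, apex=0.466, x_land=20.415, impact vy=-3.051
  bounce: vy ← 0.51·3.051 = 1.556
Arc 4: start y=0.000, vy=1.556 → t=0.311, apex=0.121, x_land=22.161, impact vy=-1.556
  bounce: vy ← 0.51·1.556 = 0.794
Arc 5: start y=0.000, vy=0.794 → t=0.159, apex=0.031, x_land=23.052, impact vy=-0.794
  bounce: vy ← 0.51·0.794 = 0.405

1 1.832 6.881 10.278
2 1.197 1.790 16.991
3 0.610 0.466 20.415
4 0.311 0.121 22.161
5 0.159 0.031 23.052
final: 23.052 0.405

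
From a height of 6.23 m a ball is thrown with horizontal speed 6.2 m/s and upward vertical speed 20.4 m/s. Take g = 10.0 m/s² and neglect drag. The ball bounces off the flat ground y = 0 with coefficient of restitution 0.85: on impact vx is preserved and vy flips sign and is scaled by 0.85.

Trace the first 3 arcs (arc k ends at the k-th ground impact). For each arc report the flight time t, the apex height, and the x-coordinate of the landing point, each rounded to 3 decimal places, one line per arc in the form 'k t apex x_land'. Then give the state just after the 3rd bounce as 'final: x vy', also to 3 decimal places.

1 4.365 27.038 27.066
2 3.953 19.535 51.576
3 3.360 14.114 72.409
final: 72.409 14.281

Arc 1: start y=6.230, vy=20.400 → t=4.365, apex=27.038, x_land=27.066, impact vy=-23.254
  bounce: vy ← 0.85·23.254 = 19.766
Arc 2: start y=0.000, vy=19.766 → t=3.953, apex=19.535, x_land=51.576, impact vy=-19.766
  bounce: vy ← 0.85·19.766 = 16.801
Arc 3: start y=0.000, vy=16.801 → t=3.360, apex=14.114, x_land=72.409, impact vy=-16.801
  bounce: vy ← 0.85·16.801 = 14.281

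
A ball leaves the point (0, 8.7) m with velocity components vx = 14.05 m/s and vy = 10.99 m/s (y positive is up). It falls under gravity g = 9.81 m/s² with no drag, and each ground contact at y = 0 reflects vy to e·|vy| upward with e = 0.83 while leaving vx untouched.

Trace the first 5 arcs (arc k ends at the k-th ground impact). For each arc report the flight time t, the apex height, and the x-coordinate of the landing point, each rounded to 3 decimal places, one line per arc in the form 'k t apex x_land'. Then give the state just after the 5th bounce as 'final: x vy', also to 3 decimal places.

1 2.861 14.856 40.192
2 2.889 10.234 80.781
3 2.398 7.050 114.471
4 1.990 4.857 142.433
5 1.652 3.346 165.642
final: 165.642 6.725

Arc 1: start y=8.700, vy=10.990 → t=2.861, apex=14.856, x_land=40.192, impact vy=-17.073
  bounce: vy ← 0.83·17.073 = 14.170
Arc 2: start y=0.000, vy=14.170 → t=2.889, apex=10.234, x_land=80.781, impact vy=-14.170
  bounce: vy ← 0.83·14.170 = 11.761
Arc 3: start y=0.000, vy=11.761 → t=2.398, apex=7.050, x_land=114.471, impact vy=-11.761
  bounce: vy ← 0.83·11.761 = 9.762
Arc 4: start y=0.000, vy=9.762 → t=1.990, apex=4.857, x_land=142.433, impact vy=-9.762
  bounce: vy ← 0.83·9.762 = 8.102
Arc 5: start y=0.000, vy=8.102 → t=1.652, apex=3.346, x_land=165.642, impact vy=-8.102
  bounce: vy ← 0.83·8.102 = 6.725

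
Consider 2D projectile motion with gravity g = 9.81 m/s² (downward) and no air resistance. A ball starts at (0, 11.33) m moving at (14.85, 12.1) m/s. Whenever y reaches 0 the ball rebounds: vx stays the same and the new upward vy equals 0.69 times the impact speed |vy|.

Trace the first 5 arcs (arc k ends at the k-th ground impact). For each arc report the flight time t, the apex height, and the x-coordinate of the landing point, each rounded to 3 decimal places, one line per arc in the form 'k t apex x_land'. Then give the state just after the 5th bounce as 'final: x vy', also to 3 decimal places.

Arc 1: start y=11.330, vy=12.100 → t=3.191, apex=18.792, x_land=47.383, impact vy=-19.202
  bounce: vy ← 0.69·19.202 = 13.249
Arc 2: start y=0.000, vy=13.249 → t=2.701, apex=8.947, x_land=87.495, impact vy=-13.249
  bounce: vy ← 0.69·13.249 = 9.142
Arc 3: start y=0.000, vy=9.142 → t=1.864, apex=4.260, x_land=115.173, impact vy=-9.142
  bounce: vy ← 0.69·9.142 = 6.308
Arc 4: start y=0.000, vy=6.308 → t=1.286, apex=2.028, x_land=134.270, impact vy=-6.308
  bounce: vy ← 0.69·6.308 = 4.352
Arc 5: start y=0.000, vy=4.352 → t=0.887, apex=0.966, x_land=147.447, impact vy=-4.352
  bounce: vy ← 0.69·4.352 = 3.003

1 3.191 18.792 47.383
2 2.701 8.947 87.495
3 1.864 4.260 115.173
4 1.286 2.028 134.270
5 0.887 0.966 147.447
final: 147.447 3.003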